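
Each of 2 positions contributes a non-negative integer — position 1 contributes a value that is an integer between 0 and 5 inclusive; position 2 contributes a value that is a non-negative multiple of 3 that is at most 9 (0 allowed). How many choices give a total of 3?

The generating function for the choices is (1 + t + t^2 + t^3 + t^4 + t^5)·(1 + t^3 + t^6 + t^9); the count is [t^3].
(1 + t + t^2 + t^3 + t^4 + t^5) has coefficients 1,1,1,1 for degrees 0…3.
(1 + t^3 + t^6 + t^9) has coefficients 1,0,0,1 for degrees 0…3.
[t^3] = 1·1 + 1·0 + 1·0 + 1·1 = 2.

2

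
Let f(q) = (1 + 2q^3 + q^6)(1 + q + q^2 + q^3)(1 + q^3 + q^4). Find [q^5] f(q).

(1 + 2q^3 + q^6) has coefficients 1,0,0,2,0,0 for degrees 0…5.
(1 + q + q^2 + q^3) has coefficients 1,1,1,1,0,0 for degrees 0…5.
Finally multiplying by (1 + q^3 + q^4), the product of all factors after the first has coefficients 1,1,1,2,2,2 for degrees 0…5.
[q^5] = 1·2 + 2·1 = 4.

4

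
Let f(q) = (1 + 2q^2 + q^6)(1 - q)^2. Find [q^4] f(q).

(1 + 2q^2 + q^6) has coefficients 1,0,2,0,0 for degrees 0…4.
(1 - q)^2 has coefficients 1,-2,1,0,0 for degrees 0…4.
[q^4] = 1·0 + 2·1 = 2.

2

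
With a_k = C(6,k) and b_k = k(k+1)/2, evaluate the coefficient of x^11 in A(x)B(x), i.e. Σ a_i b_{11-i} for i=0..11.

Write out a_i and b_{11-i} for i = 0,…,11 and sum the products.
Σ = 1·66 + 6·55 + 15·45 + 20·36 + 15·28 + 6·21 + 1·15 + 0·10 + 0·6 + 0·3 + 0·1 + 0·0 = 2352.

2352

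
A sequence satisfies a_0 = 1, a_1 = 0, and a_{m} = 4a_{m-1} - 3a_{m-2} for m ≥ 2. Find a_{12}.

-265719

The ordinary generating function has denominator 1 - 4x + 3x^2.
Iterating the recurrence: a_0,…,a_{12} = 1, 0, -3, -12, -39, -120, -363, -1092, -3279, -9840, -29523, -88572, -265719.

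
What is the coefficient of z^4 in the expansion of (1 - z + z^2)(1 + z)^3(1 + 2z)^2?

(1 - z + z^2) has coefficients 1,-1,1 for degrees 0…2.
(1 + z)^3 has coefficients 1,3,3,1,0 for degrees 0…4.
Finally multiplying by (1 + 2z)^2, the product of all factors after the first has coefficients 1,7,19,25,16 for degrees 0…4.
[z^4] = 1·16 − 1·25 + 1·19 = 10.

10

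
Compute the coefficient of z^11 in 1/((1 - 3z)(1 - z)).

265720

Partial fractions give a closed form: a_n = (3/2)·3^n + (-1/2)·1^n.
At n = 11: a_11 = 265720.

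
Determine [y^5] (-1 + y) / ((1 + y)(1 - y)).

Partial fractions give a closed form: a_n = (-1)·(-1)^n.
At n = 5: a_5 = 1.

1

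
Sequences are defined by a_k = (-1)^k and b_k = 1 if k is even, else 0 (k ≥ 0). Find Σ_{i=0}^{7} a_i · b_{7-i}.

Write out a_i and b_{7-i} for i = 0,…,7 and sum the products.
Σ = 1·0 − 1·1 + 1·0 − 1·1 + 1·0 − 1·1 + 1·0 − 1·1 = -4.

-4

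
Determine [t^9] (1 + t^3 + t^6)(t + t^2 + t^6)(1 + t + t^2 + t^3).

4

(1 + t^3 + t^6) has coefficients 1,0,0,1,0,0,1 for degrees 0…6.
(t + t^2 + t^6) has coefficients 0,1,1,0,0,0,1,0,0,0 for degrees 0…9.
Finally multiplying by (1 + t + t^2 + t^3), the product of all factors after the first has coefficients 0,1,2,2,2,1,1,1,1,1 for degrees 0…9.
[t^9] = 1·1 + 1·1 + 1·2 = 4.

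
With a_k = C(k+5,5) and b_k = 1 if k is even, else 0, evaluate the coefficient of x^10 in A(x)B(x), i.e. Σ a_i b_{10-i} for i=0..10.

4900

Write out a_i and b_{10-i} for i = 0,…,10 and sum the products.
Σ = 1·1 + 6·0 + 21·1 + 56·0 + 126·1 + 252·0 + 462·1 + 792·0 + 1287·1 + 2002·0 + 3003·1 = 4900.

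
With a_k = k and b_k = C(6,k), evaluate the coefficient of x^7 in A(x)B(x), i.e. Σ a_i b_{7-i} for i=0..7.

Write out a_i and b_{7-i} for i = 0,…,7 and sum the products.
Σ = 0·0 + 1·1 + 2·6 + 3·15 + 4·20 + 5·15 + 6·6 + 7·1 = 256.

256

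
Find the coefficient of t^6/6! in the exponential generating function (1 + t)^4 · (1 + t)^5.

60480

The EGF product rule gives c_6 = Σ_{k_1+k_2=6} C(6; k_1,k_2) · ∏ g_i(k_i), where (1+t)^4 gives the falling factorial (4)_k; (1+t)^5 gives the falling factorial (5)_k.
g_1(k) for k = 0…6: 1, 4, 12, 24, 24, 0, 0.
g_2(k) for k = 0…6: 1, 5, 20, 60, 120, 120, 0.
c_6 = Σ_k C(6,k)·g_1(k)·g_2(6−k) = 6·4·120 + 15·12·120 + 20·24·60 + 15·24·20 = 2880 + 21600 + 28800 + 7200 = 60480.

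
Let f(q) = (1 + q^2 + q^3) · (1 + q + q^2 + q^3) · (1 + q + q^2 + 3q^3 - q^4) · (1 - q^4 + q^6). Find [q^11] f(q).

(1 + q^2 + q^3) has coefficients 1,0,1,1 for degrees 0…3.
(1 + q + q^2 + q^3) has coefficients 1,1,1,1,0,0,0,0,0,0,0,0 for degrees 0…11.
Multiplying by (1 + q + q^2 + 3q^3 - q^4) gives running coefficients 1,2,3,6,4,3,2,-1,0,0,0,0 for degrees 0…11.
Finally multiplying by (1 - q^4 + q^6), the product of all factors after the first has coefficients 1,2,3,6,3,1,0,-5,-1,3,2,4 for degrees 0…11.
[q^11] = 1·4 + 1·3 + 1·(-1) = 6.

6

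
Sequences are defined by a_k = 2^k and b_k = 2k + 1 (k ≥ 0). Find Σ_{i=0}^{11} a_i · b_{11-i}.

This is [x^11] in the product of the two ordinary generating functions.
Σ = 1·23 + 2·21 + 4·19 + 8·17 + 16·15 + 32·13 + 64·11 + 128·9 + 256·7 + 512·5 + 1024·3 + 2048·1 = 12261.

12261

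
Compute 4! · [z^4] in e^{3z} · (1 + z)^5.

The EGF product rule gives c_4 = Σ_{k_1+k_2=4} C(4; k_1,k_2) · ∏ g_i(k_i), where e^{3z} gives (3)^k; (1+z)^5 gives the falling factorial (5)_k.
g_1(k) for k = 0…4: 1, 3, 9, 27, 81.
g_2(k) for k = 0…4: 1, 5, 20, 60, 120.
c_4 = Σ_k C(4,k)·g_1(k)·g_2(4−k) = 1·1·120 + 4·3·60 + 6·9·20 + 4·27·5 + 1·81·1 = 120 + 720 + 1080 + 540 + 81 = 2541.

2541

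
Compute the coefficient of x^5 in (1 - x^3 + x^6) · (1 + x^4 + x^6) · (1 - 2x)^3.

(1 - x^3 + x^6) has coefficients 1,0,0,-1,0,0 for degrees 0…5.
(1 + x^4 + x^6) has coefficients 1,0,0,0,1,0 for degrees 0…5.
Finally multiplying by (1 - 2x)^3, the product of all factors after the first has coefficients 1,-6,12,-8,1,-6 for degrees 0…5.
[x^5] = 1·(-6) − 1·12 = -18.

-18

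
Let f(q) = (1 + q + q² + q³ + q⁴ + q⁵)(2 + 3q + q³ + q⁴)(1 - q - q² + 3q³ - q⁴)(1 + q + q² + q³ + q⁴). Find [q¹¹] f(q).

(1 + q + q² + q³ + q⁴ + q⁵) has coefficients 1,1,1,1,1,1 for degrees 0…5.
(2 + 3q + q³ + q⁴) has coefficients 2,3,0,1,1,0,0,0,0,0,0,0 for degrees 0…11.
Multiplying by (1 - q - q² + 3q³ - q⁴) gives running coefficients 2,1,-5,4,7,-5,2,2,-1,0,0,0 for degrees 0…11.
Finally multiplying by (1 + q + q² + q³ + q⁴), the product of all factors after the first has coefficients 2,3,-2,2,9,2,3,10,5,-2,3,1 for degrees 0…11.
[q¹¹] = 1·1 + 1·3 + 1·(-2) + 1·5 + 1·10 + 1·3 = 20.

20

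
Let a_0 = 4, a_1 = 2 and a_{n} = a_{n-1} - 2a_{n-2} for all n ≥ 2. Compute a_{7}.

The ordinary generating function has denominator 1 - q + 2q^2.
Iterating the recurrence: a_0,…,a_{7} = 4, 2, -6, -10, 2, 22, 18, -26.

-26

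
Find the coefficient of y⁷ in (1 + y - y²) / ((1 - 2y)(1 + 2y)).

The denominator gives the recurrence a_n = 4a_(n−2) for n ≥ 3; the numerator fixes a_0 = 1, a_1 = 1, a_2 = 3.
Iterating: 1, 1, 3, 4, 12, 16, 48, 64, so a_7 = 64.

64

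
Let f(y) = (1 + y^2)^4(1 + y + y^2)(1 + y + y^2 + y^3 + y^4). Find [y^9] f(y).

26

(1 + y^2)^4 has coefficients 1,0,4,0,6,0,4,0,1 for degrees 0…8.
(1 + y + y^2) has coefficients 1,1,1,0,0,0,0,0,0,0 for degrees 0…9.
Finally multiplying by (1 + y + y^2 + y^3 + y^4), the product of all factors after the first has coefficients 1,2,3,3,3,2,1,0,0,0 for degrees 0…9.
[y^9] = 1·0 + 4·0 + 6·2 + 4·3 + 1·2 = 26.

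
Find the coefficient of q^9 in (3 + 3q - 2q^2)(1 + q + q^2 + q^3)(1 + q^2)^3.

-2

(3 + 3q - 2q^2) has coefficients 3,3,-2 for degrees 0…2.
(1 + q + q^2 + q^3) has coefficients 1,1,1,1,0,0,0,0,0,0 for degrees 0…9.
Finally multiplying by (1 + q^2)^3, the product of all factors after the first has coefficients 1,1,4,4,6,6,4,4,1,1 for degrees 0…9.
[q^9] = 3·1 + 3·1 − 2·4 = -2.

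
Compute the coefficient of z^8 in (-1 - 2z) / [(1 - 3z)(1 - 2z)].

Partial fractions give a closed form: a_n = (-5)·3^n + (4)·2^n.
At n = 8: a_8 = -31781.

-31781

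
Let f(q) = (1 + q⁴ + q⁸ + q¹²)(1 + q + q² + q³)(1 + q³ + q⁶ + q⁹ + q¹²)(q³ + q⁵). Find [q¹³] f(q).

(1 + q⁴ + q⁸ + q¹²) has coefficients 1,0,0,0,1,0,0,0,1,0,0,0,1 for degrees 0…12.
(1 + q + q² + q³) has coefficients 1,1,1,1,0,0,0,0,0,0,0,0,0,0 for degrees 0…13.
Multiplying by (1 + q³ + q⁶ + q⁹ + q¹²) gives running coefficients 1,1,1,2,1,1,2,1,1,2,1,1,2,1 for degrees 0…13.
Finally multiplying by (q³ + q⁵), the product of all factors after the first has coefficients 0,0,0,1,1,2,3,2,3,3,2,3,3,2 for degrees 0…13.
[q¹³] = 1·2 + 1·3 + 1·2 + 1·0 = 7.

7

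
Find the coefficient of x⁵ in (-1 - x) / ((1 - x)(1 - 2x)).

Partial fractions give a closed form: a_n = (2)·1^n + (-3)·2^n.
At n = 5: a_5 = -94.

-94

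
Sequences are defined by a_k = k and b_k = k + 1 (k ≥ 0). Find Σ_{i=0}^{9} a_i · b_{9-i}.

165

This is [x^9] in the product of the two ordinary generating functions.
Σ = 0·10 + 1·9 + 2·8 + 3·7 + 4·6 + 5·5 + 6·4 + 7·3 + 8·2 + 9·1 = 165.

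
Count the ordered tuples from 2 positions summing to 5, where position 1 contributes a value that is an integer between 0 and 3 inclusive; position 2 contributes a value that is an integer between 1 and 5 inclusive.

4

The generating function for the choices is (1 + x + x^2 + x^3)·(x + x^2 + x^3 + x^4 + x^5); the count is [x^5].
(1 + x + x^2 + x^3) has coefficients 1,1,1,1 for degrees 0…3.
(x + x^2 + x^3 + x^4 + x^5) has coefficients 0,1,1,1,1,1 for degrees 0…5.
[x^5] = 1·1 + 1·1 + 1·1 + 1·1 = 4.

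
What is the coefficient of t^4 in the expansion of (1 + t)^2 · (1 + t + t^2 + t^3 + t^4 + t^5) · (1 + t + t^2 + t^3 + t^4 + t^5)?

(1 + t)^2 has coefficients 1,2,1 for degrees 0…2.
(1 + t + t^2 + t^3 + t^4 + t^5) has coefficients 1,1,1,1,1 for degrees 0…4.
Finally multiplying by (1 + t + t^2 + t^3 + t^4 + t^5), the product of all factors after the first has coefficients 1,2,3,4,5 for degrees 0…4.
[t^4] = 1·5 + 2·4 + 1·3 = 16.

16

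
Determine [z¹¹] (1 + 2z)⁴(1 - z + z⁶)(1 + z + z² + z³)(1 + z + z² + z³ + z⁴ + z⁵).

188

(1 + 2z)⁴ has coefficients 1,8,24,32,16 for degrees 0…4.
(1 - z + z⁶) has coefficients 1,-1,0,0,0,0,1,0,0,0,0,0 for degrees 0…11.
Multiplying by (1 + z + z² + z³) gives running coefficients 1,0,0,0,-1,0,1,1,1,1,0,0 for degrees 0…11.
Finally multiplying by (1 + z + z² + z³ + z⁴ + z⁵), the product of all factors after the first has coefficients 1,1,1,1,0,0,0,1,2,3,4,4 for degrees 0…11.
[z¹¹] = 1·4 + 8·4 + 24·3 + 32·2 + 16·1 = 188.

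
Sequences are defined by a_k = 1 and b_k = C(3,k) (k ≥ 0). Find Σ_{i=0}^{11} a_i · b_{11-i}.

The convolution is the x^11 coefficient of A(x)B(x).
Σ = 1·0 + 1·0 + 1·0 + 1·0 + 1·0 + 1·0 + 1·0 + 1·0 + 1·1 + 1·3 + 1·3 + 1·1 = 8.

8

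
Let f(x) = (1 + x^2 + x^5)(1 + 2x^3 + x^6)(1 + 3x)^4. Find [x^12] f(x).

255

(1 + x^2 + x^5) has coefficients 1,0,1,0,0,1 for degrees 0…5.
(1 + 2x^3 + x^6) has coefficients 1,0,0,2,0,0,1,0,0,0,0,0,0 for degrees 0…12.
Finally multiplying by (1 + 3x)^4, the product of all factors after the first has coefficients 1,12,54,110,105,108,217,174,54,108,81,0,0 for degrees 0…12.
[x^12] = 1·0 + 1·81 + 1·174 = 255.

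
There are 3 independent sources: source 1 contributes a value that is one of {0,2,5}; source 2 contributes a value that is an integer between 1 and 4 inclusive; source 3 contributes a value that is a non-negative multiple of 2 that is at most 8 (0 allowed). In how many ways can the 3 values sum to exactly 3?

3

The generating function for the choices is (1 + t² + t⁵)·(t + t² + t³ + t⁴)·(1 + t² + t⁴ + t⁶ + t⁸); the count is [t³].
(1 + t² + t⁵) has coefficients 1,0,1,0 for degrees 0…3.
(t + t² + t³ + t⁴) has coefficients 0,1,1,1 for degrees 0…3.
Finally multiplying by (1 + t² + t⁴ + t⁶ + t⁸), the product of all factors after the first has coefficients 0,1,1,2 for degrees 0…3.
[t³] = 1·2 + 1·1 = 3.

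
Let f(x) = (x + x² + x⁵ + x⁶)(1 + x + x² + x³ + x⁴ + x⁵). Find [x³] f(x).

(x + x² + x⁵ + x⁶) has coefficients 0,1,1,0 for degrees 0…3.
(1 + x + x² + x³ + x⁴ + x⁵) has coefficients 1,1,1,1 for degrees 0…3.
[x³] = 1·1 + 1·1 = 2.

2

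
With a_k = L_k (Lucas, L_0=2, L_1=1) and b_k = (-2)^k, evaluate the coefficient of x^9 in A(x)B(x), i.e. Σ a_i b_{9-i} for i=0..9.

This is [x^9] in the product of the two ordinary generating functions.
Σ = 2·(-512) + 1·256 + 3·(-128) + 4·64 + 7·(-32) + 11·16 + 18·(-8) + 29·4 + 47·(-2) + 76·1 = -990.

-990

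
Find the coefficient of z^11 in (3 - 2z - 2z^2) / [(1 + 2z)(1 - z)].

The denominator gives the recurrence a_n = −a_(n−1) + 2a_(n−2) for n ≥ 3; the numerator fixes a_0 = 3, a_1 = -5, a_2 = 9.
Iterating: 3, -5, 9, -19, 37, -75, 149, -299, 597, -1195, 2389, -4779, so a_11 = -4779.

-4779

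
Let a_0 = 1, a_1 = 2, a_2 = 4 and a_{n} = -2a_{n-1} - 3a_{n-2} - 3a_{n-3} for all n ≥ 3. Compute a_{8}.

The ordinary generating function has denominator 1 + 2t + 3t^2 + 3t^3.
Iterating the recurrence: a_0,…,a_{8} = 1, 2, 4, -17, 16, 7, -11, -47, 106.

106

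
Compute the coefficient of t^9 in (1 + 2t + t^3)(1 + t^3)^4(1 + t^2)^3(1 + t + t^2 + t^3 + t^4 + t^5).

201

(1 + 2t + t^3) has coefficients 1,2,0,1 for degrees 0…3.
(1 + t^3)^4 has coefficients 1,0,0,4,0,0,6,0,0,4 for degrees 0…9.
Multiplying by (1 + t^2)^3 gives running coefficients 1,0,3,4,3,12,7,12,18,8 for degrees 0…9.
Finally multiplying by (1 + t + t^2 + t^3 + t^4 + t^5), the product of all factors after the first has coefficients 1,1,4,8,11,23,29,41,56,60 for degrees 0…9.
[t^9] = 1·60 + 2·56 + 1·29 = 201.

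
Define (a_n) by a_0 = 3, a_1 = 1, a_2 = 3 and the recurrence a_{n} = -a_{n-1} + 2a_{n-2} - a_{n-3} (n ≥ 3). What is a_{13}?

The ordinary generating function has denominator 1 + z - 2z^2 + z^3.
Iterating the recurrence: a_0,…,a_{13} = 3, 1, 3, -4, 9, -20, 42, -91, 195, -419, 900, -1933, 4152, -8918.

-8918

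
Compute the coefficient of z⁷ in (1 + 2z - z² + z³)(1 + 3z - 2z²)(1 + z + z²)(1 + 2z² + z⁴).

-6

(1 + 2z - z² + z³) has coefficients 1,2,-1,1 for degrees 0…3.
(1 + 3z - 2z²) has coefficients 1,3,-2,0,0,0,0,0 for degrees 0…7.
Multiplying by (1 + z + z²) gives running coefficients 1,4,2,1,-2,0,0,0 for degrees 0…7.
Finally multiplying by (1 + 2z² + z⁴), the product of all factors after the first has coefficients 1,4,4,9,3,6,-2,1 for degrees 0…7.
[z⁷] = 1·1 + 2·(-2) − 1·6 + 1·3 = -6.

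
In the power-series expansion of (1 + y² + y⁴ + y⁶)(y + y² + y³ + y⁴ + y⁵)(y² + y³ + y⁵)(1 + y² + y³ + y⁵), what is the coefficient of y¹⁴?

22

(1 + y² + y⁴ + y⁶) has coefficients 1,0,1,0,1,0,1 for degrees 0…6.
(y + y² + y³ + y⁴ + y⁵) has coefficients 0,1,1,1,1,1,0,0,0,0,0,0,0,0,0 for degrees 0…14.
Multiplying by (y² + y³ + y⁵) gives running coefficients 0,0,0,1,2,2,3,3,2,1,1,0,0,0,0 for degrees 0…14.
Finally multiplying by (1 + y² + y³ + y⁵), the product of all factors after the first has coefficients 0,0,0,1,2,3,6,7,8,9,8,6,5,3,1 for degrees 0…14.
[y¹⁴] = 1·1 + 1·5 + 1·8 + 1·8 = 22.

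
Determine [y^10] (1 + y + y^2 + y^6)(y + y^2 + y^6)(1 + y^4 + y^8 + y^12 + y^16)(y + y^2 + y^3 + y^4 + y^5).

(1 + y + y^2 + y^6) has coefficients 1,1,1,0,0,0,1 for degrees 0…6.
(y + y^2 + y^6) has coefficients 0,1,1,0,0,0,1,0,0,0,0 for degrees 0…10.
Multiplying by (1 + y^4 + y^8 + y^12 + y^16) gives running coefficients 0,1,1,0,0,1,2,0,0,1,2 for degrees 0…10.
Finally multiplying by (y + y^2 + y^3 + y^4 + y^5), the product of all factors after the first has coefficients 0,0,1,2,2,2,3,4,3,3,4 for degrees 0…10.
[y^10] = 1·4 + 1·3 + 1·3 + 1·2 = 12.

12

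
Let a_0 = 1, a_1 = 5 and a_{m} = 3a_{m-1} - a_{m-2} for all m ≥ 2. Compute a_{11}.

The ordinary generating function has denominator 1 - 3z + z^2.
Iterating the recurrence: a_0,…,a_{11} = 1, 5, 14, 37, 97, 254, 665, 1741, 4558, 11933, 31241, 81790.

81790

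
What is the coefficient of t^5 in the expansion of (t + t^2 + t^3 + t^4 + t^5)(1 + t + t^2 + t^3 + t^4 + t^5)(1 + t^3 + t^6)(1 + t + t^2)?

(t + t^2 + t^3 + t^4 + t^5) has coefficients 0,1,1,1,1,1 for degrees 0…5.
(1 + t + t^2 + t^3 + t^4 + t^5) has coefficients 1,1,1,1,1,1 for degrees 0…5.
Multiplying by (1 + t^3 + t^6) gives running coefficients 1,1,1,2,2,2 for degrees 0…5.
Finally multiplying by (1 + t + t^2), the product of all factors after the first has coefficients 1,2,3,4,5,6 for degrees 0…5.
[t^5] = 1·5 + 1·4 + 1·3 + 1·2 + 1·1 = 15.

15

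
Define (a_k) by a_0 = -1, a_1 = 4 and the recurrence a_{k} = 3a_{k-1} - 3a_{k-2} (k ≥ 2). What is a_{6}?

The ordinary generating function has denominator 1 - 3z + 3z^2.
Iterating the recurrence: a_0,…,a_{6} = -1, 4, 15, 33, 54, 63, 27.

27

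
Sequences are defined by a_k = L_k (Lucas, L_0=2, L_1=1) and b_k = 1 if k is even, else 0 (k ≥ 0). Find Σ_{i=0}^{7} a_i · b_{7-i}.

45

The convolution is the t^7 coefficient of A(t)B(t).
Σ = 2·0 + 1·1 + 3·0 + 4·1 + 7·0 + 11·1 + 18·0 + 29·1 = 45.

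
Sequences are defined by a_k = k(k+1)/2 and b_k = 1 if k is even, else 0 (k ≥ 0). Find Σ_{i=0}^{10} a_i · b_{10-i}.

125

This is [x^10] in the product of the two ordinary generating functions.
Σ = 0·1 + 1·0 + 3·1 + 6·0 + 10·1 + 15·0 + 21·1 + 28·0 + 36·1 + 45·0 + 55·1 = 125.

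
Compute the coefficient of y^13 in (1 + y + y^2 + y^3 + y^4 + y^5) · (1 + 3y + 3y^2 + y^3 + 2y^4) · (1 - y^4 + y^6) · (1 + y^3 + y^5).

(1 + y + y^2 + y^3 + y^4 + y^5) has coefficients 1,1,1,1,1,1 for degrees 0…5.
(1 + 3y + 3y^2 + y^3 + 2y^4) has coefficients 1,3,3,1,2,0,0,0,0,0,0,0,0,0 for degrees 0…13.
Multiplying by (1 - y^4 + y^6) gives running coefficients 1,3,3,1,1,-3,-2,2,1,1,2,0,0,0 for degrees 0…13.
Finally multiplying by (1 + y^3 + y^5), the product of all factors after the first has coefficients 1,3,3,2,4,1,2,6,-1,0,1,-1,3,3 for degrees 0…13.
[y^13] = 1·3 + 1·3 + 1·(-1) + 1·1 + 1·0 + 1·(-1) = 5.

5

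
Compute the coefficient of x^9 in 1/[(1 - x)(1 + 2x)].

Partial fractions give a closed form: a_n = (1/3)·1^n + (2/3)·(-2)^n.
At n = 9: a_9 = -341.

-341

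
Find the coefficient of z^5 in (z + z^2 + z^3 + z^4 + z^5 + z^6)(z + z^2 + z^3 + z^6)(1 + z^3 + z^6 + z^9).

4

(z + z^2 + z^3 + z^4 + z^5 + z^6) has coefficients 0,1,1,1,1,1 for degrees 0…5.
(z + z^2 + z^3 + z^6) has coefficients 0,1,1,1,0,0 for degrees 0…5.
Finally multiplying by (1 + z^3 + z^6 + z^9), the product of all factors after the first has coefficients 0,1,1,1,1,1 for degrees 0…5.
[z^5] = 1·1 + 1·1 + 1·1 + 1·1 + 1·0 = 4.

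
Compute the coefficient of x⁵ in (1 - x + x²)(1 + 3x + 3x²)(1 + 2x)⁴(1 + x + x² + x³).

(1 - x + x²) has coefficients 1,-1,1 for degrees 0…2.
(1 + 3x + 3x²) has coefficients 1,3,3,0,0,0 for degrees 0…5.
Multiplying by (1 + 2x)⁴ gives running coefficients 1,11,51,128,184,144 for degrees 0…5.
Finally multiplying by (1 + x + x² + x³), the product of all factors after the first has coefficients 1,12,63,191,374,507 for degrees 0…5.
[x⁵] = 1·507 − 1·374 + 1·191 = 324.

324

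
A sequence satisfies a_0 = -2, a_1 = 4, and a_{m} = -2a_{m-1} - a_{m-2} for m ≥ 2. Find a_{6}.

-14

The ordinary generating function has denominator 1 + 2y + y^2.
Iterating the recurrence: a_0,…,a_{6} = -2, 4, -6, 8, -10, 12, -14.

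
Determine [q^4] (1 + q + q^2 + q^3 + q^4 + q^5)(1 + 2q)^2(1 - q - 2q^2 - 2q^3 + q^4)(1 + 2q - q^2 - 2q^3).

-61

(1 + q + q^2 + q^3 + q^4 + q^5) has coefficients 1,1,1,1,1 for degrees 0…4.
(1 + 2q)^2 has coefficients 1,4,4,0,0 for degrees 0…4.
Multiplying by (1 - q - 2q^2 - 2q^3 + q^4) gives running coefficients 1,3,-2,-14,-15 for degrees 0…4.
Finally multiplying by (1 + 2q - q^2 - 2q^3), the product of all factors after the first has coefficients 1,5,3,-23,-47 for degrees 0…4.
[q^4] = 1·(-47) + 1·(-23) + 1·3 + 1·5 + 1·1 = -61.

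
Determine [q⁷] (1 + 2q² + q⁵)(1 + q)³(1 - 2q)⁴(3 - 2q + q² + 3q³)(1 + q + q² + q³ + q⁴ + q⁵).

-82

(1 + 2q² + q⁵) has coefficients 1,0,2,0,0,1 for degrees 0…5.
(1 + q)³ has coefficients 1,3,3,1,0,0,0,0 for degrees 0…7.
Multiplying by (1 - 2q)⁴ gives running coefficients 1,-5,3,17,-16,-24,16,16 for degrees 0…7.
Multiplying by (3 - 2q + q² + 3q³) gives running coefficients 3,-17,20,43,-94,-14,131,-56 for degrees 0…7.
Finally multiplying by (1 + q + q² + q³ + q⁴ + q⁵), the product of all factors after the first has coefficients 3,-14,6,49,-45,-59,69,30 for degrees 0…7.
[q⁷] = 1·30 + 2·(-59) + 1·6 = -82.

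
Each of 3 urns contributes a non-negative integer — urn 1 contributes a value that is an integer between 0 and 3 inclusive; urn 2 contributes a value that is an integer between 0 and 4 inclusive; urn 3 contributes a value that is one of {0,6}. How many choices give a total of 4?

4

The generating function for the choices is (1 + y + y² + y³)·(1 + y + y² + y³ + y⁴)·(1 + y⁶); the count is [y⁴].
(1 + y + y² + y³) has coefficients 1,1,1,1 for degrees 0…3.
(1 + y + y² + y³ + y⁴) has coefficients 1,1,1,1,1 for degrees 0…4.
Finally multiplying by (1 + y⁶), the product of all factors after the first has coefficients 1,1,1,1,1 for degrees 0…4.
[y⁴] = 1·1 + 1·1 + 1·1 + 1·1 = 4.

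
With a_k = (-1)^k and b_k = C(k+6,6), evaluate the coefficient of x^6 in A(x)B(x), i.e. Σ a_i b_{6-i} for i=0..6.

The convolution is the x^6 coefficient of A(x)B(x).
Σ = 1·924 − 1·462 + 1·210 − 1·84 + 1·28 − 1·7 + 1·1 = 610.

610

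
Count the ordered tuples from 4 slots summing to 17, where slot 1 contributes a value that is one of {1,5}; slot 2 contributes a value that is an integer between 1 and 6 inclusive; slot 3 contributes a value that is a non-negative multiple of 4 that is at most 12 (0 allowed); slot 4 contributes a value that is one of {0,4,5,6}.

10

The generating function for the choices is (y + y⁵)·(y + y² + y³ + y⁴ + y⁵ + y⁶)·(1 + y⁴ + y⁸ + y¹²)·(1 + y⁴ + y⁵ + y⁶); the count is [y¹⁷].
(y + y⁵) has coefficients 0,1,0,0,0,1 for degrees 0…5.
(y + y² + y³ + y⁴ + y⁵ + y⁶) has coefficients 0,1,1,1,1,1,1,0,0,0,0,0,0,0,0,0,0,0 for degrees 0…17.
Multiplying by (1 + y⁴ + y⁸ + y¹²) gives running coefficients 0,1,1,1,1,2,2,1,1,2,2,1,1,2,2,1,1,1 for degrees 0…17.
Finally multiplying by (1 + y⁴ + y⁵ + y⁶), the product of all factors after the first has coefficients 0,1,1,1,1,3,4,4,4,6,7,6,5,6,7,6,5,5 for degrees 0…17.
[y¹⁷] = 1·5 + 1·5 = 10.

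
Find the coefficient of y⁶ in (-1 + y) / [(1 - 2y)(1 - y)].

-64

The denominator gives the recurrence a_n = 3a_(n−1) − 2a_(n−2) for n ≥ 3; the numerator fixes a_0 = -1, a_1 = -2, a_2 = -4.
Iterating: -1, -2, -4, -8, -16, -32, -64, so a_6 = -64.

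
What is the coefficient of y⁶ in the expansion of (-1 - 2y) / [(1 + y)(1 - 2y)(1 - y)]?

Partial fractions give a closed form: a_n = (1/6)·(-1)^n + (-8/3)·2^n + (3/2)·1^n.
At n = 6: a_6 = -169.

-169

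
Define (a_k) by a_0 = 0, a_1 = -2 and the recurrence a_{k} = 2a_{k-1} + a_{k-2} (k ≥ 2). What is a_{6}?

-140

The ordinary generating function has denominator 1 - 2z - z^2.
Iterating the recurrence: a_0,…,a_{6} = 0, -2, -4, -10, -24, -58, -140.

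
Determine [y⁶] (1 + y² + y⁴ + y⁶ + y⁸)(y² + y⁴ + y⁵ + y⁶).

3

(1 + y² + y⁴ + y⁶ + y⁸) has coefficients 1,0,1,0,1,0,1 for degrees 0…6.
(y² + y⁴ + y⁵ + y⁶) has coefficients 0,0,1,0,1,1,1 for degrees 0…6.
[y⁶] = 1·1 + 1·1 + 1·1 + 1·0 = 3.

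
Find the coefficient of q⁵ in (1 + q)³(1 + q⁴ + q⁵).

4

(1 + q)³ has coefficients 1,3,3,1 for degrees 0…3.
(1 + q⁴ + q⁵) has coefficients 1,0,0,0,1,1 for degrees 0…5.
[q⁵] = 1·1 + 3·1 + 3·0 + 1·0 = 4.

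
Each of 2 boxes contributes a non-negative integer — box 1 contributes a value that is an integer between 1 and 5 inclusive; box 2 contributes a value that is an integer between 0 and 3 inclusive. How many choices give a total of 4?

4

The generating function for the choices is (y + y^2 + y^3 + y^4 + y^5)·(1 + y + y^2 + y^3); the count is [y^4].
(y + y^2 + y^3 + y^4 + y^5) has coefficients 0,1,1,1,1 for degrees 0…4.
(1 + y + y^2 + y^3) has coefficients 1,1,1,1,0 for degrees 0…4.
[y^4] = 1·1 + 1·1 + 1·1 + 1·1 = 4.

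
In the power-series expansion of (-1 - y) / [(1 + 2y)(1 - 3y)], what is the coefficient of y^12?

-425972

Partial fractions give a closed form: a_n = (-1/5)·(-2)^n + (-4/5)·3^n.
At n = 12: a_12 = -425972.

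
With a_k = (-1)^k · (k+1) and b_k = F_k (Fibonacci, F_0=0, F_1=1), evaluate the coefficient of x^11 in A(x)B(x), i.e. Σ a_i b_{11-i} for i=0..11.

44

This is [x^11] in the product of the two ordinary generating functions.
Σ = 1·89 − 2·55 + 3·34 − 4·21 + 5·13 − 6·8 + 7·5 − 8·3 + 9·2 − 10·1 + 11·1 − 12·0 = 44.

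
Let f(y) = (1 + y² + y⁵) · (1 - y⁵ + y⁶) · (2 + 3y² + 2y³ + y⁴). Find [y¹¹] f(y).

3

(1 + y² + y⁵) has coefficients 1,0,1,0,0,1 for degrees 0…5.
(1 - y⁵ + y⁶) has coefficients 1,0,0,0,0,-1,1,0,0,0,0,0 for degrees 0…11.
Finally multiplying by (2 + 3y² + 2y³ + y⁴), the product of all factors after the first has coefficients 2,0,3,2,1,-2,2,-3,1,1,1,0 for degrees 0…11.
[y¹¹] = 1·0 + 1·1 + 1·2 = 3.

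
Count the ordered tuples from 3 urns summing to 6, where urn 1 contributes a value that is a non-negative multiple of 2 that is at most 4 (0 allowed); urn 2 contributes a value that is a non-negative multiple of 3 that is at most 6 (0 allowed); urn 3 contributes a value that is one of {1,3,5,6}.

3

The generating function for the choices is (1 + q² + q⁴)·(1 + q³ + q⁶)·(q + q³ + q⁵ + q⁶); the count is [q⁶].
(1 + q² + q⁴) has coefficients 1,0,1,0,1 for degrees 0…4.
(1 + q³ + q⁶) has coefficients 1,0,0,1,0,0,1 for degrees 0…6.
Finally multiplying by (q + q³ + q⁵ + q⁶), the product of all factors after the first has coefficients 0,1,0,1,1,1,2 for degrees 0…6.
[q⁶] = 1·2 + 1·1 + 1·0 = 3.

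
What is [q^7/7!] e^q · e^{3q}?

16384

The EGF product rule gives c_7 = Σ_{k_1+k_2=7} C(7; k_1,k_2) · ∏ g_i(k_i), where e^q gives (1)^k; e^{3q} gives (3)^k.
g_1(k) for k = 0…7: 1, 1, 1, 1, 1, 1, 1, 1.
g_2(k) for k = 0…7: 1, 3, 9, 27, 81, 243, 729, 2187.
c_7 = Σ_k C(7,k)·g_1(k)·g_2(7−k) = 1·1·2187 + 7·1·729 + 21·1·243 + 35·1·81 + 35·1·27 + 21·1·9 + 7·1·3 + 1·1·1 = 2187 + 5103 + 5103 + 2835 + 945 + 189 + 21 + 1 = 16384.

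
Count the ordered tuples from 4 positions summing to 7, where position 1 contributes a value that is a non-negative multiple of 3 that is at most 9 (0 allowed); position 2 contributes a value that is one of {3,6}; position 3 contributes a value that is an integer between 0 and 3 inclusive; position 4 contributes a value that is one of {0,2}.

3

The generating function for the choices is (1 + x³ + x⁶ + x⁹)·(x³ + x⁶)·(1 + x + x² + x³)·(1 + x²); the count is [x⁷].
(1 + x³ + x⁶ + x⁹) has coefficients 1,0,0,1,0,0,1,0 for degrees 0…7.
(x³ + x⁶) has coefficients 0,0,0,1,0,0,1,0 for degrees 0…7.
Multiplying by (1 + x + x² + x³) gives running coefficients 0,0,0,1,1,1,2,1 for degrees 0…7.
Finally multiplying by (1 + x²), the product of all factors after the first has coefficients 0,0,0,1,1,2,3,2 for degrees 0…7.
[x⁷] = 1·2 + 1·1 + 1·0 = 3.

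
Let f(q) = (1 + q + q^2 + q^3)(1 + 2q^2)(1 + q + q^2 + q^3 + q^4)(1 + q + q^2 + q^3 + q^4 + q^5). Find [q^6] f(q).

(1 + q + q^2 + q^3) has coefficients 1,1,1,1 for degrees 0…3.
(1 + 2q^2) has coefficients 1,0,2,0,0,0,0 for degrees 0…6.
Multiplying by (1 + q + q^2 + q^3 + q^4) gives running coefficients 1,1,3,3,3,2,2 for degrees 0…6.
Finally multiplying by (1 + q + q^2 + q^3 + q^4 + q^5), the product of all factors after the first has coefficients 1,2,5,8,11,13,14 for degrees 0…6.
[q^6] = 1·14 + 1·13 + 1·11 + 1·8 = 46.

46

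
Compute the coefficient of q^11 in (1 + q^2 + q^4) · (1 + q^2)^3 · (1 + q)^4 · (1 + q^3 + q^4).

(1 + q^2 + q^4) has coefficients 1,0,1,0,1 for degrees 0…4.
(1 + q^2)^3 has coefficients 1,0,3,0,3,0,1,0,0,0,0,0 for degrees 0…11.
Multiplying by (1 + q)^4 gives running coefficients 1,4,9,16,22,24,22,16,9,4,1,0 for degrees 0…11.
Finally multiplying by (1 + q^3 + q^4), the product of all factors after the first has coefficients 1,4,9,17,27,37,47,54,55,50,39,25 for degrees 0…11.
[q^11] = 1·25 + 1·50 + 1·54 = 129.

129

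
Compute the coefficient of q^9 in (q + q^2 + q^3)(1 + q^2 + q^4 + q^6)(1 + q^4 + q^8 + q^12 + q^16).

4

(q + q^2 + q^3) has coefficients 0,1,1,1 for degrees 0…3.
(1 + q^2 + q^4 + q^6) has coefficients 1,0,1,0,1,0,1,0,0,0 for degrees 0…9.
Finally multiplying by (1 + q^4 + q^8 + q^12 + q^16), the product of all factors after the first has coefficients 1,0,1,0,2,0,2,0,2,0 for degrees 0…9.
[q^9] = 1·2 + 1·0 + 1·2 = 4.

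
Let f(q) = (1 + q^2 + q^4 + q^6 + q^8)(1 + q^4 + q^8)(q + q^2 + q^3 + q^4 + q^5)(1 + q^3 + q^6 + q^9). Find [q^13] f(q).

19

(1 + q^2 + q^4 + q^6 + q^8) has coefficients 1,0,1,0,1,0,1,0,1 for degrees 0…8.
(1 + q^4 + q^8) has coefficients 1,0,0,0,1,0,0,0,1,0,0,0,0,0 for degrees 0…13.
Multiplying by (q + q^2 + q^3 + q^4 + q^5) gives running coefficients 0,1,1,1,1,2,1,1,1,2,1,1,1,1 for degrees 0…13.
Finally multiplying by (1 + q^3 + q^6 + q^9), the product of all factors after the first has coefficients 0,1,1,1,2,3,2,3,4,4,4,5,5,4 for degrees 0…13.
[q^13] = 1·4 + 1·5 + 1·4 + 1·3 + 1·3 = 19.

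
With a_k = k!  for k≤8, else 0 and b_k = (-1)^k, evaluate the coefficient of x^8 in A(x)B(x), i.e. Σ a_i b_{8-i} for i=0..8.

The convolution is the t^8 coefficient of A(t)B(t).
Σ = 1·1 + 1·(-1) + 2·1 + 6·(-1) + 24·1 + 120·(-1) + 720·1 + 5040·(-1) + 40320·1 = 35900.

35900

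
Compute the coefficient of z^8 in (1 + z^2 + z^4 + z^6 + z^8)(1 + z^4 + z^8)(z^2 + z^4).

4

(1 + z^2 + z^4 + z^6 + z^8) has coefficients 1,0,1,0,1,0,1,0,1 for degrees 0…8.
(1 + z^4 + z^8) has coefficients 1,0,0,0,1,0,0,0,1 for degrees 0…8.
Finally multiplying by (z^2 + z^4), the product of all factors after the first has coefficients 0,0,1,0,1,0,1,0,1 for degrees 0…8.
[z^8] = 1·1 + 1·1 + 1·1 + 1·1 + 1·0 = 4.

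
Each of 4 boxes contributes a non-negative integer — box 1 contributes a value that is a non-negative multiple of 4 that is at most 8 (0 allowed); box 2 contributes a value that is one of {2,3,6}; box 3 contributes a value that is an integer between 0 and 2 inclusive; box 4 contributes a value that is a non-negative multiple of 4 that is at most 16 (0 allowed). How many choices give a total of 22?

The generating function for the choices is (1 + t⁴ + t⁸)·(t² + t³ + t⁶)·(1 + t + t²)·(1 + t⁴ + t⁸ + t¹² + t¹⁶); the count is [t²²].
(1 + t⁴ + t⁸) has coefficients 1,0,0,0,1,0,0,0,1 for degrees 0…8.
(t² + t³ + t⁶) has coefficients 0,0,1,1,0,0,1,0,0,0,0,0,0,0,0,0,0,0,0,0,0,0,0 for degrees 0…22.
Multiplying by (1 + t + t²) gives running coefficients 0,0,1,2,2,1,1,1,1,0,0,0,0,0,0,0,0,0,0,0,0,0,0 for degrees 0…22.
Finally multiplying by (1 + t⁴ + t⁸ + t¹² + t¹⁶), the product of all factors after the first has coefficients 0,0,1,2,2,1,2,3,3,1,2,3,3,1,2,3,3,1,2,3,3,1,1 for degrees 0…22.
[t²²] = 1·1 + 1·2 + 1·2 = 5.

5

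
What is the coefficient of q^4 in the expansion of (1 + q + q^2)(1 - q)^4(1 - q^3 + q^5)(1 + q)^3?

(1 + q + q^2) has coefficients 1,1,1 for degrees 0…2.
(1 - q)^4 has coefficients 1,-4,6,-4,1 for degrees 0…4.
Multiplying by (1 - q^3 + q^5) gives running coefficients 1,-4,6,-5,5 for degrees 0…4.
Finally multiplying by (1 + q)^3, the product of all factors after the first has coefficients 1,-1,-3,2,4 for degrees 0…4.
[q^4] = 1·4 + 1·2 + 1·(-3) = 3.

3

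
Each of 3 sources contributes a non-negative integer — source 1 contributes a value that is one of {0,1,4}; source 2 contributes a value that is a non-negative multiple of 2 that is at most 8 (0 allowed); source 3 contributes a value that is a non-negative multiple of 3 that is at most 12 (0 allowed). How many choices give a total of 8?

The generating function for the choices is (1 + x + x^4)·(1 + x^2 + x^4 + x^6 + x^8)·(1 + x^3 + x^6 + x^9 + x^12); the count is [x^8].
(1 + x + x^4) has coefficients 1,1,0,0,1 for degrees 0…4.
(1 + x^2 + x^4 + x^6 + x^8) has coefficients 1,0,1,0,1,0,1,0,1 for degrees 0…8.
Finally multiplying by (1 + x^3 + x^6 + x^9 + x^12), the product of all factors after the first has coefficients 1,0,1,1,1,1,2,1,2 for degrees 0…8.
[x^8] = 1·2 + 1·1 + 1·1 = 4.

4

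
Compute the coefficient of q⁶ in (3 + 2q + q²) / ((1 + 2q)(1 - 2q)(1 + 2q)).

624

The denominator gives the recurrence a_n = −2a_(n−1) + 4a_(n−2) + 8a_(n−3) for n ≥ 3; the numerator fixes a_0 = 3, a_1 = -4, a_2 = 21.
Iterating: 3, -4, 21, -34, 120, -208, 624, so a_6 = 624.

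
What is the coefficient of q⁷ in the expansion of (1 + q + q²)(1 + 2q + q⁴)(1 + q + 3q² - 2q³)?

(1 + q + q²) has coefficients 1,1,1 for degrees 0…2.
(1 + 2q + q⁴) has coefficients 1,2,0,0,1,0,0,0 for degrees 0…7.
Finally multiplying by (1 + q + 3q² - 2q³), the product of all factors after the first has coefficients 1,3,5,4,-3,1,3,-2 for degrees 0…7.
[q⁷] = 1·(-2) + 1·3 + 1·1 = 2.

2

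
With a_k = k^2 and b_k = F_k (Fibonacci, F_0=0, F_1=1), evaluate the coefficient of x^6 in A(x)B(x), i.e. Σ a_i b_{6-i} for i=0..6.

76

This is [x^6] in the product of the two ordinary generating functions.
Σ = 0·8 + 1·5 + 4·3 + 9·2 + 16·1 + 25·1 + 36·0 = 76.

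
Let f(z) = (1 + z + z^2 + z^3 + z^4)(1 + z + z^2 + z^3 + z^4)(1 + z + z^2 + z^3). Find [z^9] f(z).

(1 + z + z^2 + z^3 + z^4) has coefficients 1,1,1,1,1 for degrees 0…4.
(1 + z + z^2 + z^3 + z^4) has coefficients 1,1,1,1,1,0,0,0,0,0 for degrees 0…9.
Finally multiplying by (1 + z + z^2 + z^3), the product of all factors after the first has coefficients 1,2,3,4,4,3,2,1,0,0 for degrees 0…9.
[z^9] = 1·0 + 1·0 + 1·1 + 1·2 + 1·3 = 6.

6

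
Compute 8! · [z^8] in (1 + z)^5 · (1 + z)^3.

40320

The EGF product rule gives c_8 = Σ_{k_1+k_2=8} C(8; k_1,k_2) · ∏ g_i(k_i), where (1+z)^5 gives the falling factorial (5)_k; (1+z)^3 gives the falling factorial (3)_k.
g_1(k) for k = 0…8: 1, 5, 20, 60, 120, 120, 0, 0, 0.
g_2(k) for k = 0…8: 1, 3, 6, 6, 0, 0, 0, 0, 0.
c_8 = Σ_k C(8,k)·g_1(k)·g_2(8−k) = 56·120·6 = 40320.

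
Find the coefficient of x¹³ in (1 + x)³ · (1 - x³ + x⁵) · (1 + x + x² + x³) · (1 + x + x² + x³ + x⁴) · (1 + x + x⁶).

(1 + x)³ has coefficients 1,3,3,1 for degrees 0…3.
(1 - x³ + x⁵) has coefficients 1,0,0,-1,0,1,0,0,0,0,0,0,0,0 for degrees 0…13.
Multiplying by (1 + x + x² + x³) gives running coefficients 1,1,1,0,-1,0,0,1,1,0,0,0,0,0 for degrees 0…13.
Multiplying by (1 + x + x² + x³ + x⁴) gives running coefficients 1,2,3,3,2,1,0,0,1,2,2,2,1,0 for degrees 0…13.
Finally multiplying by (1 + x + x⁶), the product of all factors after the first has coefficients 1,3,5,6,5,3,2,2,4,6,6,5,3,1 for degrees 0…13.
[x¹³] = 1·1 + 3·3 + 3·5 + 1·6 = 31.

31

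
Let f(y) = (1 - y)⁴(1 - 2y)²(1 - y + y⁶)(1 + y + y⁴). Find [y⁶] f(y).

-2

(1 - y)⁴ has coefficients 1,-4,6,-4,1 for degrees 0…4.
(1 - 2y)² has coefficients 1,-4,4,0,0,0,0 for degrees 0…6.
Multiplying by (1 - y + y⁶) gives running coefficients 1,-5,8,-4,0,0,1 for degrees 0…6.
Finally multiplying by (1 + y + y⁴), the product of all factors after the first has coefficients 1,-4,3,4,-3,-5,9 for degrees 0…6.
[y⁶] = 1·9 − 4·(-5) + 6·(-3) − 4·4 + 1·3 = -2.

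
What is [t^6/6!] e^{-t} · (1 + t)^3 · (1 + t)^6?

The EGF product rule gives c_6 = Σ_{k_1+k_2+k_3=6} C(6; k_1,k_2,k_3) · ∏ g_i(k_i), where e^{-t} gives (-1)^k; (1+t)^3 gives the falling factorial (3)_k; (1+t)^6 gives the falling factorial (6)_k.
g_1(k) for k = 0…6: 1, -1, 1, -1, 1, -1, 1.
g_2(k) for k = 0…6: 1, 3, 6, 6, 0, 0, 0.
g_3(k) for k = 0…6: 1, 6, 30, 120, 360, 720, 720.
First combine the last two factors: h(k) = Σ_j C(k,j)·g_2(j)·g_3(k−j) for k = 0…6: 1, 9, 72, 504, 3024, 15120, 60480.
c_6 = Σ_k C(6,k)·g_1(k)·h(6−k) = 1·1·60480 + 6·(-1)·15120 + 15·1·3024 + 20·(-1)·504 + 15·1·72 + 6·(-1)·9 + 1·1·1 = 60480 − 90720 + 45360 − 10080 + 1080 − 54 + 1 = 6067.

6067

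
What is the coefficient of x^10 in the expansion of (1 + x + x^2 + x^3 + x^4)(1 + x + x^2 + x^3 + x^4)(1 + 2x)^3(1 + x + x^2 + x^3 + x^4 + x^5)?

496

(1 + x + x^2 + x^3 + x^4) has coefficients 1,1,1,1,1 for degrees 0…4.
(1 + x + x^2 + x^3 + x^4) has coefficients 1,1,1,1,1,0,0,0,0,0,0 for degrees 0…10.
Multiplying by (1 + 2x)^3 gives running coefficients 1,7,19,27,27,26,20,8,0,0,0 for degrees 0…10.
Finally multiplying by (1 + x + x^2 + x^3 + x^4 + x^5), the product of all factors after the first has coefficients 1,8,27,54,81,107,126,127,108,81,54 for degrees 0…10.
[x^10] = 1·54 + 1·81 + 1·108 + 1·127 + 1·126 = 496.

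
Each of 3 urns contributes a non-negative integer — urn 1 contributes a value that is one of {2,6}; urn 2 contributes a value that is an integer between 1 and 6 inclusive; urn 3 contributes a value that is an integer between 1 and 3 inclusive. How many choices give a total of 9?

The generating function for the choices is (x^2 + x^6)·(x + x^2 + x^3 + x^4 + x^5 + x^6)·(x + x^2 + x^3); the count is [x^9].
(x^2 + x^6) has coefficients 0,0,1,0,0,0,1 for degrees 0…6.
(x + x^2 + x^3 + x^4 + x^5 + x^6) has coefficients 0,1,1,1,1,1,1,0,0,0 for degrees 0…9.
Finally multiplying by (x + x^2 + x^3), the product of all factors after the first has coefficients 0,0,1,2,3,3,3,3,2,1 for degrees 0…9.
[x^9] = 1·3 + 1·2 = 5.

5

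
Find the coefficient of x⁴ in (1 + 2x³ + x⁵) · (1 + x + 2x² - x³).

(1 + 2x³ + x⁵) has coefficients 1,0,0,2,0 for degrees 0…4.
(1 + x + 2x² - x³) has coefficients 1,1,2,-1,0 for degrees 0…4.
[x⁴] = 1·0 + 2·1 = 2.

2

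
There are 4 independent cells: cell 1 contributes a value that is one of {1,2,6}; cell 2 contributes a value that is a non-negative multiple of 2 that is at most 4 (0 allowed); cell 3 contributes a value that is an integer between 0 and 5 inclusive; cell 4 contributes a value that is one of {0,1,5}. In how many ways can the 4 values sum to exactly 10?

15

The generating function for the choices is (z + z^2 + z^6)·(1 + z^2 + z^4)·(1 + z + z^2 + z^3 + z^4 + z^5)·(1 + z + z^5); the count is [z^10].
(z + z^2 + z^6) has coefficients 0,1,1,0,0,0,1 for degrees 0…6.
(1 + z^2 + z^4) has coefficients 1,0,1,0,1,0,0,0,0,0,0 for degrees 0…10.
Multiplying by (1 + z + z^2 + z^3 + z^4 + z^5) gives running coefficients 1,1,2,2,3,3,2,2,1,1,0 for degrees 0…10.
Finally multiplying by (1 + z + z^5), the product of all factors after the first has coefficients 1,2,3,4,5,7,6,6,5,5,4 for degrees 0…10.
[z^10] = 1·5 + 1·5 + 1·5 = 15.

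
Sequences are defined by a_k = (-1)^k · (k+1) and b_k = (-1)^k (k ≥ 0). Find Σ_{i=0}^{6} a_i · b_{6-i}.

This is [x^6] in the product of the two ordinary generating functions.
Σ = 1·1 − 2·(-1) + 3·1 − 4·(-1) + 5·1 − 6·(-1) + 7·1 = 28.

28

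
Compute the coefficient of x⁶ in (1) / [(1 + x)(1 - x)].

1

Partial fractions give a closed form: a_n = (1/2)·(-1)^n + (1/2)·1^n.
At n = 6: a_6 = 1.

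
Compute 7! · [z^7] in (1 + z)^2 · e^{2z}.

2368

The EGF product rule gives c_7 = Σ_{k_1+k_2=7} C(7; k_1,k_2) · ∏ g_i(k_i), where (1+z)^2 gives the falling factorial (2)_k; e^{2z} gives (2)^k.
g_1(k) for k = 0…7: 1, 2, 2, 0, 0, 0, 0, 0.
g_2(k) for k = 0…7: 1, 2, 4, 8, 16, 32, 64, 128.
c_7 = Σ_k C(7,k)·g_1(k)·g_2(7−k) = 1·1·128 + 7·2·64 + 21·2·32 = 128 + 896 + 1344 = 2368.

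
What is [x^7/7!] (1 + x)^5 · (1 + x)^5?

604800

The EGF product rule gives c_7 = Σ_{k_1+k_2=7} C(7; k_1,k_2) · ∏ g_i(k_i), where (1+x)^5 gives the falling factorial (5)_k; (1+x)^5 gives the falling factorial (5)_k.
g_1(k) for k = 0…7: 1, 5, 20, 60, 120, 120, 0, 0.
g_2(k) for k = 0…7: 1, 5, 20, 60, 120, 120, 0, 0.
c_7 = Σ_k C(7,k)·g_1(k)·g_2(7−k) = 21·20·120 + 35·60·120 + 35·120·60 + 21·120·20 = 50400 + 252000 + 252000 + 50400 = 604800.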